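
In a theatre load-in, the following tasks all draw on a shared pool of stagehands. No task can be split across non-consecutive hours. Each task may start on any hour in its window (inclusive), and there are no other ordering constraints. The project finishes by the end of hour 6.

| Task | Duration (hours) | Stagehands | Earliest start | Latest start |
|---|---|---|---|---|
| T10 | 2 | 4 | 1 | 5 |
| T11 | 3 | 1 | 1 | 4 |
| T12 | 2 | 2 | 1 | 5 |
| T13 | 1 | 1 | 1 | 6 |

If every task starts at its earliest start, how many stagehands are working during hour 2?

7

At early start, hour 2 has: T10, T11, T12.
Demand: 4 + 1 + 2 = 7.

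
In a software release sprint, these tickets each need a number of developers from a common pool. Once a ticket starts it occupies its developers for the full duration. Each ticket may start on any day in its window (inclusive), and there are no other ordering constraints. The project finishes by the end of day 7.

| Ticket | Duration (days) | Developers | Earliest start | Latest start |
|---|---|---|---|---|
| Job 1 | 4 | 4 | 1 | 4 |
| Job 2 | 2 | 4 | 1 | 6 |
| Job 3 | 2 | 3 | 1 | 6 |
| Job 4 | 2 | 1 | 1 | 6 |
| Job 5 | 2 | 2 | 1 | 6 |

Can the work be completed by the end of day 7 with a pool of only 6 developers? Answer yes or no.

no

The minimum achievable peak is 7; 6 < 7, so no feasible schedule stays within the cap.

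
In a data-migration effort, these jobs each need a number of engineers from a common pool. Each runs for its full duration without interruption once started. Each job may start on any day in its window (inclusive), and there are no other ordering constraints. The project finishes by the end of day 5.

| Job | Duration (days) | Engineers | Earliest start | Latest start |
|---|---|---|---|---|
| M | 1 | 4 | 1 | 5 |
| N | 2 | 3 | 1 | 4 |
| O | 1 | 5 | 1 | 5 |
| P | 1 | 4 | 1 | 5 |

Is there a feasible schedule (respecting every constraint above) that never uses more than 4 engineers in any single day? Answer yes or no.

no

The minimum achievable peak is 5; 4 < 5, so no feasible schedule stays within the cap.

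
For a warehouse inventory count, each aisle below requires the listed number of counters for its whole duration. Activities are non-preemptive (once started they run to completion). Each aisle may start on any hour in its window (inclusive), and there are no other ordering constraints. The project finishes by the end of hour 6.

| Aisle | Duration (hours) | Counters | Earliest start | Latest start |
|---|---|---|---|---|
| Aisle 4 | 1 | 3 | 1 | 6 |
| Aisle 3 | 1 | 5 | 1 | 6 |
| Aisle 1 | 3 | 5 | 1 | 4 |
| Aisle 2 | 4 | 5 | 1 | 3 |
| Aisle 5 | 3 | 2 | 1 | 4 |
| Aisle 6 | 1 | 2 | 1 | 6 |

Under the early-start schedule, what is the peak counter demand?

22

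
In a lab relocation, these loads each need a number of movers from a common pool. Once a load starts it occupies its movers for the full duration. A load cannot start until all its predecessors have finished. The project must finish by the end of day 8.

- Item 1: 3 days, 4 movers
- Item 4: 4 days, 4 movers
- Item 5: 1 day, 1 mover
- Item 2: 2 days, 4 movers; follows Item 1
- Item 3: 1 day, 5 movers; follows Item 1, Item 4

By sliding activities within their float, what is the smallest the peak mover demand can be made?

Early-start (Item 1@1, Item 4@1, Item 5@1, Item 2@4, Item 3@5) gives peak 9: d1:9  d2:8  d3:8  d4:8  d5:9  d6:0  d7:0  d8:0.
Shift Item 5→4, Item 2→5, Item 3→7.
Schedule Item 1@1, Item 4@1, Item 5@4, Item 2@5, Item 3@7: d1:8  d2:8  d3:8  d4:5  d5:4  d6:4  d7:5  d8:0 — peak 8.

8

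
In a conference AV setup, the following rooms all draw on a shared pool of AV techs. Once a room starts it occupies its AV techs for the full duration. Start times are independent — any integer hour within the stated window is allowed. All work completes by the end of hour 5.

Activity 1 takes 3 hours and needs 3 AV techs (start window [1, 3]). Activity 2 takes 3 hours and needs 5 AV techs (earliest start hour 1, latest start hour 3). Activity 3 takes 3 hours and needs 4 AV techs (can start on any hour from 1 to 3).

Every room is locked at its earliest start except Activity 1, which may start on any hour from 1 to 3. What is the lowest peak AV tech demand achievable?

12

Activity 1@1: h1:12  h2:12  h3:12  h4:0  h5:0 → peak 12
Activity 1@2: h1:9  h2:12  h3:12  h4:3  h5:0 → peak 12
Activity 1@3: h1:9  h2:9  h3:12  h4:3  h5:3 → peak 12
Best is Activity 1@1, peak 12.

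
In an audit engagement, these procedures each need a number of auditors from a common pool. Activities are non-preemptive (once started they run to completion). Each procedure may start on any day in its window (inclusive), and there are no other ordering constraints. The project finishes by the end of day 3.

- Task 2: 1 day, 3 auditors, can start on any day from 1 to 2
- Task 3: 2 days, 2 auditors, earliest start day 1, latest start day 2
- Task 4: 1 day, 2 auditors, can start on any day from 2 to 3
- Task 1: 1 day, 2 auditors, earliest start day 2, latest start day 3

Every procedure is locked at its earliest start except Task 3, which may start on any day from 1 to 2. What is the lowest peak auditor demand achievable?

6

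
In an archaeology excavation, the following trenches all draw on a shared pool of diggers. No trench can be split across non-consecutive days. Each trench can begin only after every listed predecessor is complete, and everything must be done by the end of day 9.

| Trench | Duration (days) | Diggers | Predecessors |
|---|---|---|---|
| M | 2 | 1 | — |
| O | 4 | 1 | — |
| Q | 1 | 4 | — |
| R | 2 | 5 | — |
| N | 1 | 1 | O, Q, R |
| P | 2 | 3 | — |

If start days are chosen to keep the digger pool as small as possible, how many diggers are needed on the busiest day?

Early-start (M@1, O@1, Q@1, R@1, N@5, P@1) gives peak 14: d1:14  d2:10  d3:1  d4:1  d5:1  d6:0  d7:0  d8:0  d9:0.
Shift Q→3, R→5, N→7.
Schedule M@1, O@1, Q@3, R@5, N@7, P@1: d1:5  d2:5  d3:5  d4:1  d5:5  d6:5  d7:1  d8:0  d9:0 — peak 5.

5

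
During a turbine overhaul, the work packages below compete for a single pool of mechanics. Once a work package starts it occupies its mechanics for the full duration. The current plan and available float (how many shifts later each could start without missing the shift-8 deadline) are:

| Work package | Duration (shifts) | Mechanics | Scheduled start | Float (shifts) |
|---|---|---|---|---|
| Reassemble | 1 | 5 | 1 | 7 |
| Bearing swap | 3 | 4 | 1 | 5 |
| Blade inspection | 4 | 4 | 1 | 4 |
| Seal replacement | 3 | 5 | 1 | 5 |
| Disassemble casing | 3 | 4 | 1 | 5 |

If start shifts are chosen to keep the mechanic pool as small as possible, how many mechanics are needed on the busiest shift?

Early-start (Reassemble@1, Bearing swap@1, Blade inspection@1, Seal replacement@1, Disassemble casing@1) gives peak 22: s1:22  s2:17  s3:17  s4:4  s5:0  s6:0  s7:0  s8:0.
Shift Blade inspection→2, Seal replacement→4, Disassemble casing→6.
Schedule Reassemble@1, Bearing swap@1, Blade inspection@2, Seal replacement@4, Disassemble casing@6: s1:9  s2:8  s3:8  s4:9  s5:9  s6:9  s7:4  s8:4 — peak 9.

9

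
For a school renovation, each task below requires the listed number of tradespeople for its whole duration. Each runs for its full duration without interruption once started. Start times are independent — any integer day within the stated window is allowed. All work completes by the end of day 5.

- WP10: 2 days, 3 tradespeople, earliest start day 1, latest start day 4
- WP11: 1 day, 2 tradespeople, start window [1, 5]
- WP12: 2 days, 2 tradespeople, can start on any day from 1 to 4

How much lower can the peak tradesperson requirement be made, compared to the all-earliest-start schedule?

4

Early-start peak: d1:7  d2:5  d3:0  d4:0  d5:0 ⇒ 7.
Leveled (WP10@1, WP11@3, WP12@4): d1:3  d2:3  d3:2  d4:2  d5:2 ⇒ 3.
Reduction 7 − 3 = 4.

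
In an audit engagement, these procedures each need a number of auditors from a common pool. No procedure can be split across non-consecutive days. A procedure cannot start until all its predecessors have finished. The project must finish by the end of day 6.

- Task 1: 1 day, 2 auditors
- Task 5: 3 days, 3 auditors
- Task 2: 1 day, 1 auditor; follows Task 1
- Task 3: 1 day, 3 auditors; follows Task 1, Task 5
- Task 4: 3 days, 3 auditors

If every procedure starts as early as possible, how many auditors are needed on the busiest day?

Early-start schedule: Task 1@1, Task 5@1, Task 2@2, Task 3@4, Task 4@1.
Load per day: day 1: 8, day 2: 7, day 3: 6, day 4: 3, day 5: 0, day 6: 0.
Peak is 8.

8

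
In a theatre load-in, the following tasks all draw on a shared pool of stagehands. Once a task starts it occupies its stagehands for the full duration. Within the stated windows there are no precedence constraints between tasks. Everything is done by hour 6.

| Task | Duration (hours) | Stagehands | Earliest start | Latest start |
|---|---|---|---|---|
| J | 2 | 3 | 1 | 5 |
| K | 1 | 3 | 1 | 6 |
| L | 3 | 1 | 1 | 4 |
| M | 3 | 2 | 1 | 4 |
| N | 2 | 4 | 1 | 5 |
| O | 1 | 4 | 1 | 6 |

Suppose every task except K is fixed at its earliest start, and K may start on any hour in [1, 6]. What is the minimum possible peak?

14

K@1: h1:17  h2:10  h3:3  h4:0  h5:0  h6:0 → peak 17
K@2: h1:14  h2:13  h3:3  h4:0  h5:0  h6:0 → peak 14
K@3: h1:14  h2:10  h3:6  h4:0  h5:0  h6:0 → peak 14
K@4: h1:14  h2:10  h3:3  h4:3  h5:0  h6:0 → peak 14
K@5: h1:14  h2:10  h3:3  h4:0  h5:3  h6:0 → peak 14
K@6: h1:14  h2:10  h3:3  h4:0  h5:0  h6:3 → peak 14
Best is K@2, peak 14.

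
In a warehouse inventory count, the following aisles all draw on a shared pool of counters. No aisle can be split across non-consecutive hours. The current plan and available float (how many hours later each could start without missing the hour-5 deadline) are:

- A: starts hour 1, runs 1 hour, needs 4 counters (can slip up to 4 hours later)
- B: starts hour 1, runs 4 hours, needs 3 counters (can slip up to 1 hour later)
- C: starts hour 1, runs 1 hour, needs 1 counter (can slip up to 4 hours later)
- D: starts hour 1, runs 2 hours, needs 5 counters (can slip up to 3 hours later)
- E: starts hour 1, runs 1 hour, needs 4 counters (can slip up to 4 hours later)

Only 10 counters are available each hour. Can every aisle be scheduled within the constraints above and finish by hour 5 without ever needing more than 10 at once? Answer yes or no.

yes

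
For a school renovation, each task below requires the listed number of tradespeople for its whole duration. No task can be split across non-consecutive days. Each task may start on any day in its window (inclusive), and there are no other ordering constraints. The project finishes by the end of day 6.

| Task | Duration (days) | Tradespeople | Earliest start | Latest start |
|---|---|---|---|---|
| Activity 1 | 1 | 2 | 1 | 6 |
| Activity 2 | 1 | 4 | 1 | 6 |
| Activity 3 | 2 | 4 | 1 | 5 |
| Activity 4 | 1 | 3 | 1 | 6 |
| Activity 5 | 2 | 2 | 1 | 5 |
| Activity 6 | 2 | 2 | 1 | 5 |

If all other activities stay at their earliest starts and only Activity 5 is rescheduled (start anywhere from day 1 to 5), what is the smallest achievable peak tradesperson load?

Activity 5@1: d1:17  d2:8  d3:0  d4:0  d5:0  d6:0 → peak 17
Activity 5@2: d1:15  d2:8  d3:2  d4:0  d5:0  d6:0 → peak 15
Activity 5@3: d1:15  d2:6  d3:2  d4:2  d5:0  d6:0 → peak 15
Activity 5@4: d1:15  d2:6  d3:0  d4:2  d5:2  d6:0 → peak 15
Activity 5@5: d1:15  d2:6  d3:0  d4:0  d5:2  d6:2 → peak 15
Best is Activity 5@2, peak 15.

15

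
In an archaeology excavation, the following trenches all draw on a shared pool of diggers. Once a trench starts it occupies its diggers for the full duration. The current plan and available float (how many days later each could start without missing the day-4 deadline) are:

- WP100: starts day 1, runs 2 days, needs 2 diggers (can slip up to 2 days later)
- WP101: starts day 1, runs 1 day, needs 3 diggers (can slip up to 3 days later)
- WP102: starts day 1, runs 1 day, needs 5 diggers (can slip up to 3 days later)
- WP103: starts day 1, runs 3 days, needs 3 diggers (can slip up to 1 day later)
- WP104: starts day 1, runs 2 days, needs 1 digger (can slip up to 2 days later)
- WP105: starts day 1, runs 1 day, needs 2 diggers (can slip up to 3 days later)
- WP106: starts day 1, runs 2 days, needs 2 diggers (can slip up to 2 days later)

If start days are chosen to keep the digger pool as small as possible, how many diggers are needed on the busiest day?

8

Early-start (WP100@1, WP101@1, WP102@1, WP103@1, WP104@1, WP105@1, WP106@1) gives peak 18: d1:18  d2:8  d3:3  d4:0.
Shift WP102→3, WP103→2, WP105→4.
Schedule WP100@1, WP101@1, WP102@3, WP103@2, WP104@1, WP105@4, WP106@1: d1:8  d2:8  d3:8  d4:5 — peak 8.
Total digger-days = 29 over 4 days ⇒ peak ≥ ⌈29/4⌉ = 8, so 8 is optimal.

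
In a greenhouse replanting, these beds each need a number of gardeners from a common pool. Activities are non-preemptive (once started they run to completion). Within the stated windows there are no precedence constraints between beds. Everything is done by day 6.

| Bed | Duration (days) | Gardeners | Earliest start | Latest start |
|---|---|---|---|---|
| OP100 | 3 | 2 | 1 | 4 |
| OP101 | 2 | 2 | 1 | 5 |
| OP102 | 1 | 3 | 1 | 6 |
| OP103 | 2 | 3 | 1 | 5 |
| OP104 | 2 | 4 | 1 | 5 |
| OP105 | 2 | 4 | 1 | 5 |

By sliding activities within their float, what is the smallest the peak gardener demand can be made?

6

Early-start (OP100@1, OP101@1, OP102@1, OP103@1, OP104@1, OP105@1) gives peak 18: d1:18  d2:15  d3:2  d4:0  d5:0  d6:0.
Shift OP101→4, OP102→6, OP103→5, OP105→3.
Schedule OP100@1, OP101@4, OP102@6, OP103@5, OP104@1, OP105@3: d1:6  d2:6  d3:6  d4:6  d5:5  d6:6 — peak 6.
Total gardener-days = 35 over 6 days ⇒ peak ≥ ⌈35/6⌉ = 6, so 6 is optimal.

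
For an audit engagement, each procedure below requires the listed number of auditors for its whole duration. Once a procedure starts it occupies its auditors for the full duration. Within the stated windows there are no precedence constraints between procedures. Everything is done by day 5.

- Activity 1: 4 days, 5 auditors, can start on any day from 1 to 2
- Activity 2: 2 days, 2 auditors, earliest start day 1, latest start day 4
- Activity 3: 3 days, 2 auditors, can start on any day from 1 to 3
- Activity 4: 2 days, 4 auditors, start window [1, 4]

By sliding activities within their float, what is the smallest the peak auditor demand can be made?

9

Early-start (Activity 1@1, Activity 2@1, Activity 3@1, Activity 4@1) gives peak 13: d1:13  d2:13  d3:7  d4:5  d5:0.
Shift Activity 4→4.
Schedule Activity 1@1, Activity 2@1, Activity 3@1, Activity 4@4: d1:9  d2:9  d3:7  d4:9  d5:4 — peak 9.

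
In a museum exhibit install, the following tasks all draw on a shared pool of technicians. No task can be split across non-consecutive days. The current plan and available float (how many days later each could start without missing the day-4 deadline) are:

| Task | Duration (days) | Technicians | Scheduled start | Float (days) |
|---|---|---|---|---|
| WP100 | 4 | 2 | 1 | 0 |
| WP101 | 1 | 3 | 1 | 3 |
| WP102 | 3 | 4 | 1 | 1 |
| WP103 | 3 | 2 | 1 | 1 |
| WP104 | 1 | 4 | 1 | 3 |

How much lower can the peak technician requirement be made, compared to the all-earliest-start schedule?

Early-start peak: d1:15  d2:8  d3:8  d4:2 ⇒ 15.
Leveled (WP100@1, WP101@1, WP102@1, WP103@2, WP104@4): d1:9  d2:8  d3:8  d4:8 ⇒ 9.
Reduction 15 − 9 = 6.

6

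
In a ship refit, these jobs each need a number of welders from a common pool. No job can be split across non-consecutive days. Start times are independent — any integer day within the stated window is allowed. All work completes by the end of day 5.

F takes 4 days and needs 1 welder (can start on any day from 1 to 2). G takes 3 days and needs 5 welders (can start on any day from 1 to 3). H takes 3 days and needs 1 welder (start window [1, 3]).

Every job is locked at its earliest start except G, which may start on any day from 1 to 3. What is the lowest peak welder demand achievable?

7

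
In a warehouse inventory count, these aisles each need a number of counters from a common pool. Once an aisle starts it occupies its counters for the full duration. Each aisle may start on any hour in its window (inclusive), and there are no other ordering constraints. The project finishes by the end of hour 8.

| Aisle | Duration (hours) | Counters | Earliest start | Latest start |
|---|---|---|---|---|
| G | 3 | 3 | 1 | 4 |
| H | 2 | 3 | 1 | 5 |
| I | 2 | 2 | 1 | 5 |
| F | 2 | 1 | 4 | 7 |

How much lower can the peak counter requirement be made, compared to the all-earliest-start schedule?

3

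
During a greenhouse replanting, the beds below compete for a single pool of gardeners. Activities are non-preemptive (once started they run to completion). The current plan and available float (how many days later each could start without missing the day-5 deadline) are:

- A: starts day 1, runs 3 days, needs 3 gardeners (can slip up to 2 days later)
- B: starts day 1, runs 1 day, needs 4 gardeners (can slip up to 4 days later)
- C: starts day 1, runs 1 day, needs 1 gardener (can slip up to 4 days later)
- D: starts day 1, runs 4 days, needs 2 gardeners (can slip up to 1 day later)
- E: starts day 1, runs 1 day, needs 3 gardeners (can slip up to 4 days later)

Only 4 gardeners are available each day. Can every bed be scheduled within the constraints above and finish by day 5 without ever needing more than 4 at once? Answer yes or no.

no

Total gardener-days = 25; over 5 days the average is 25/5 > 4, so some day must exceed 4.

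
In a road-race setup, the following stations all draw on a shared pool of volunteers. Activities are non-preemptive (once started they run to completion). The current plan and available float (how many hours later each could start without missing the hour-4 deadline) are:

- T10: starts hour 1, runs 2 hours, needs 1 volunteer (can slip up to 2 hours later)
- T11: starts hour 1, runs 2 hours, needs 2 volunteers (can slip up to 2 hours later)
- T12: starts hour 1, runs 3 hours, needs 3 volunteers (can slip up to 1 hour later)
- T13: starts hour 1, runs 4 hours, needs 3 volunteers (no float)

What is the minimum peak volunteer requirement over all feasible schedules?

Early-start (T10@1, T11@1, T12@1, T13@1) gives peak 9: h1:9  h2:9  h3:6  h4:3.
Shift T11→3.
Schedule T10@1, T11@3, T12@1, T13@1: h1:7  h2:7  h3:8  h4:5 — peak 8.
No arrangement of the 18 feasible schedules does better.

8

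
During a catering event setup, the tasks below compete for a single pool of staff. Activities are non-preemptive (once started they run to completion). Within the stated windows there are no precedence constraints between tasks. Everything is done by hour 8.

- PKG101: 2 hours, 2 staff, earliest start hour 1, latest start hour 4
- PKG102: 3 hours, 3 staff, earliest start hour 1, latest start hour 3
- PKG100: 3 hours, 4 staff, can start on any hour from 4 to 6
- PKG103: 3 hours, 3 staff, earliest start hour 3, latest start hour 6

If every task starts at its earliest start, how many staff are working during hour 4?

At early start, hour 4 has: PKG100, PKG103.
Demand: 4 + 3 = 7.

7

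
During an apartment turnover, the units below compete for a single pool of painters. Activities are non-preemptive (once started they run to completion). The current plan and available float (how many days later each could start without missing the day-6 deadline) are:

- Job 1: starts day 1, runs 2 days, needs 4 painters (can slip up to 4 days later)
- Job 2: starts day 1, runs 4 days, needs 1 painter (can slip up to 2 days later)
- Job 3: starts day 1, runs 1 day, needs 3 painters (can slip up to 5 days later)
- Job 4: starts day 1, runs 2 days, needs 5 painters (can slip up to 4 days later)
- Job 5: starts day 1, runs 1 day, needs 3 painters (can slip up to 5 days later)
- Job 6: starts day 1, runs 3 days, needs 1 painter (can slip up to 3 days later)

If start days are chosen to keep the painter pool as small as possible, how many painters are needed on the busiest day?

6

Early-start (Job 1@1, Job 2@1, Job 3@1, Job 4@1, Job 5@1, Job 6@1) gives peak 17: d1:17  d2:11  d3:2  d4:1  d5:0  d6:0.
Shift Job 3→3, Job 4→4, Job 5→6.
Schedule Job 1@1, Job 2@1, Job 3@3, Job 4@4, Job 5@6, Job 6@1: d1:6  d2:6  d3:5  d4:6  d5:5  d6:3 — peak 6.
Total painter-days = 31 over 6 days ⇒ peak ≥ ⌈31/6⌉ = 6, so 6 is optimal.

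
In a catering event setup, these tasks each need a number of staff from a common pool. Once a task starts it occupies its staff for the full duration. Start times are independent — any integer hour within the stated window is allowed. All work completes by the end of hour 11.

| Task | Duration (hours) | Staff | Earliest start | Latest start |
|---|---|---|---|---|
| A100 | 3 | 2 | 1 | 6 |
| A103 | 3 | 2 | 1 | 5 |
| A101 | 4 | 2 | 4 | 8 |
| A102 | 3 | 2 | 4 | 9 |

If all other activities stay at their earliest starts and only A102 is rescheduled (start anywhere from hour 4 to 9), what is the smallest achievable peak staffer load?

A102@4: h1:4  h2:4  h3:4  h4:4  h5:4  h6:4  h7:2  h8:0  h9:0  h10:0  h11:0 → peak 4
A102@5: h1:4  h2:4  h3:4  h4:2  h5:4  h6:4  h7:4  h8:0  h9:0  h10:0  h11:0 → peak 4
A102@6: h1:4  h2:4  h3:4  h4:2  h5:2  h6:4  h7:4  h8:2  h9:0  h10:0  h11:0 → peak 4
A102@7: h1:4  h2:4  h3:4  h4:2  h5:2  h6:2  h7:4  h8:2  h9:2  h10:0  h11:0 → peak 4
A102@8: h1:4  h2:4  h3:4  h4:2  h5:2  h6:2  h7:2  h8:2  h9:2  h10:2  h11:0 → peak 4
A102@9: h1:4  h2:4  h3:4  h4:2  h5:2  h6:2  h7:2  h8:0  h9:2  h10:2  h11:2 → peak 4
Best is A102@4, peak 4.

4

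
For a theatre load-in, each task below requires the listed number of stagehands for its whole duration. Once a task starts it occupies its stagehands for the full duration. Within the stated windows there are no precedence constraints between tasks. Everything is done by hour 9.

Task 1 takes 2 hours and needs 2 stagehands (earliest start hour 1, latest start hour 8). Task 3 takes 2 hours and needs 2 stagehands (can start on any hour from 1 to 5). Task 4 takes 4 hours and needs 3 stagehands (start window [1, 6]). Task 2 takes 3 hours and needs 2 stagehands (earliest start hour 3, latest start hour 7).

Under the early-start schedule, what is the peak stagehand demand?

7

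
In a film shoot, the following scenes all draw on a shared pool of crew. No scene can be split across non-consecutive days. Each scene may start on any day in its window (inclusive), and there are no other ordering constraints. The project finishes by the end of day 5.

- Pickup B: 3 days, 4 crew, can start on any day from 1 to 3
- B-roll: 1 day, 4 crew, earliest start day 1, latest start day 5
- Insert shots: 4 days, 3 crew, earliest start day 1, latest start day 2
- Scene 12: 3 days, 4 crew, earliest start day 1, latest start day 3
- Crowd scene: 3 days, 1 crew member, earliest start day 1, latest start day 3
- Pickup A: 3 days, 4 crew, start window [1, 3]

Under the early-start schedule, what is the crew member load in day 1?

At early start, day 1 has: Pickup B, B-roll, Insert shots, Scene 12, Crowd scene, Pickup A.
Demand: 4 + 4 + 3 + 4 + 1 + 4 = 20.

20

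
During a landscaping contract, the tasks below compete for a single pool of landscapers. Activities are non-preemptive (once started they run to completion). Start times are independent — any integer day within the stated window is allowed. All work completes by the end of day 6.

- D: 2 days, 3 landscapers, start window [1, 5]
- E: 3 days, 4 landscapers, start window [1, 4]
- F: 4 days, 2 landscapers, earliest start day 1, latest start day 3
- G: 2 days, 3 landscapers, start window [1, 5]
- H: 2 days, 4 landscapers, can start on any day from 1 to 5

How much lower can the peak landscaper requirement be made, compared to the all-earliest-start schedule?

Early-start peak: d1:16  d2:16  d3:6  d4:2  d5:0  d6:0 ⇒ 16.
Leveled (D@1, E@3, F@1, G@1, H@5): d1:8  d2:8  d3:6  d4:6  d5:8  d6:4 ⇒ 8.
Reduction 16 − 8 = 8.

8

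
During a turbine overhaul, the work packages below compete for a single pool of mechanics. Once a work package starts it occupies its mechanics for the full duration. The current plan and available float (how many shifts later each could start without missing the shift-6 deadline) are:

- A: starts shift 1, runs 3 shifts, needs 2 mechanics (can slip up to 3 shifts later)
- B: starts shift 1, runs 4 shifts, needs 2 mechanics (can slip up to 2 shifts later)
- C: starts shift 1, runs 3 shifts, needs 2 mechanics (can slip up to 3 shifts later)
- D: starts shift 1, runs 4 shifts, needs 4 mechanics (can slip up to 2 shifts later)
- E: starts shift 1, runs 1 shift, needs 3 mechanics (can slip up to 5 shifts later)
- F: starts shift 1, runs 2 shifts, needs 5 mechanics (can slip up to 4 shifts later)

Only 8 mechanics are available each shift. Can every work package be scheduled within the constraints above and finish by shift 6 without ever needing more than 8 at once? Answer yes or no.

no

Total mechanic-shifts = 49; over 6 shifts the average is 49/6 > 8, so some shift must exceed 8.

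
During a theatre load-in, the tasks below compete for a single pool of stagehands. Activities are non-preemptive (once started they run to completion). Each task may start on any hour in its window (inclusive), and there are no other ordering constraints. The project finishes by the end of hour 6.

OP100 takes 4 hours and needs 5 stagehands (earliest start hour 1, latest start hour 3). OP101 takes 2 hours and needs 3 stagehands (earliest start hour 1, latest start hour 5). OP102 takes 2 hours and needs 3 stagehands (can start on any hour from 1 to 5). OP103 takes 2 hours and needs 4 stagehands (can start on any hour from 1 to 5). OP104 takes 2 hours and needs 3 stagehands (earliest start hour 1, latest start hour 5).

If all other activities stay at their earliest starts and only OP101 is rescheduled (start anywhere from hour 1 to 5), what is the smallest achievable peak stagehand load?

15

OP101@1: h1:18  h2:18  h3:5  h4:5  h5:0  h6:0 → peak 18
OP101@2: h1:15  h2:18  h3:8  h4:5  h5:0  h6:0 → peak 18
OP101@3: h1:15  h2:15  h3:8  h4:8  h5:0  h6:0 → peak 15
OP101@4: h1:15  h2:15  h3:5  h4:8  h5:3  h6:0 → peak 15
OP101@5: h1:15  h2:15  h3:5  h4:5  h5:3  h6:3 → peak 15
Best is OP101@3, peak 15.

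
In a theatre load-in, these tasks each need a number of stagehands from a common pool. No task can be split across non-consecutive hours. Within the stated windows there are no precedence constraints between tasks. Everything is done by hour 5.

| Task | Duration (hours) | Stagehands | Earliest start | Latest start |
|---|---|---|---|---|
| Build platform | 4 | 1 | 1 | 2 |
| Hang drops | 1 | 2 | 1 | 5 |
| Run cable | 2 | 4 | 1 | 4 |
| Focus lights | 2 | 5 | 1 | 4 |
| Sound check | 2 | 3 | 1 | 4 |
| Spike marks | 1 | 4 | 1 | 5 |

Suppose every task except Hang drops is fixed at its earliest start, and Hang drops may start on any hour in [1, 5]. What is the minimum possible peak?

Hang drops@1: h1:19  h2:13  h3:1  h4:1  h5:0 → peak 19
Hang drops@2: h1:17  h2:15  h3:1  h4:1  h5:0 → peak 17
Hang drops@3: h1:17  h2:13  h3:3  h4:1  h5:0 → peak 17
Hang drops@4: h1:17  h2:13  h3:1  h4:3  h5:0 → peak 17
Hang drops@5: h1:17  h2:13  h3:1  h4:1  h5:2 → peak 17
Best is Hang drops@2, peak 17.

17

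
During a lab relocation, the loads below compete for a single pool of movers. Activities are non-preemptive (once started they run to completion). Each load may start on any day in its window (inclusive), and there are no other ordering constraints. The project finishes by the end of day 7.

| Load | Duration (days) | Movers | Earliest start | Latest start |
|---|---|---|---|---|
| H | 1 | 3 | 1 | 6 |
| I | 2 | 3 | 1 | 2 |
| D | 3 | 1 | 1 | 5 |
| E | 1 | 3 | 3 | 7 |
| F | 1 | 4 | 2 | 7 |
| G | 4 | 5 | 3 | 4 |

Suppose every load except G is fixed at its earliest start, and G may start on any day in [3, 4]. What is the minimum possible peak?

8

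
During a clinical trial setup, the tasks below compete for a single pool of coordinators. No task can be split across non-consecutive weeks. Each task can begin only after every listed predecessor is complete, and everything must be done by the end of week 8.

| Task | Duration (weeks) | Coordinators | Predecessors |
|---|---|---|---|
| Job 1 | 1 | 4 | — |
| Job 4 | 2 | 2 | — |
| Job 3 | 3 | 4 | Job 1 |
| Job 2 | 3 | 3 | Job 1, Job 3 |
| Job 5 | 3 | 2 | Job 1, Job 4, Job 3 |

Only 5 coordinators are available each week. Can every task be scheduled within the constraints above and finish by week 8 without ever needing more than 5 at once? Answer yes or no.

The minimum achievable peak is 6; 5 < 6, so no feasible schedule stays within the cap.

no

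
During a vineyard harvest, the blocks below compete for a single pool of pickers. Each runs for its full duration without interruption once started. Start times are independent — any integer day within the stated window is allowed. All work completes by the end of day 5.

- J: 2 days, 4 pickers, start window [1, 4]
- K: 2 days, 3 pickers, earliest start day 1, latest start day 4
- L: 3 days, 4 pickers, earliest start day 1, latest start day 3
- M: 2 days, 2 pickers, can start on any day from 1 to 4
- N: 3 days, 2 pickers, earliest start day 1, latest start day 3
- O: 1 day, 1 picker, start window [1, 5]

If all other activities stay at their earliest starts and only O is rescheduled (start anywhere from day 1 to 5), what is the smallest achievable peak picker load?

O@1: d1:16  d2:15  d3:6  d4:0  d5:0 → peak 16
O@2: d1:15  d2:16  d3:6  d4:0  d5:0 → peak 16
O@3: d1:15  d2:15  d3:7  d4:0  d5:0 → peak 15
O@4: d1:15  d2:15  d3:6  d4:1  d5:0 → peak 15
O@5: d1:15  d2:15  d3:6  d4:0  d5:1 → peak 15
Best is O@3, peak 15.

15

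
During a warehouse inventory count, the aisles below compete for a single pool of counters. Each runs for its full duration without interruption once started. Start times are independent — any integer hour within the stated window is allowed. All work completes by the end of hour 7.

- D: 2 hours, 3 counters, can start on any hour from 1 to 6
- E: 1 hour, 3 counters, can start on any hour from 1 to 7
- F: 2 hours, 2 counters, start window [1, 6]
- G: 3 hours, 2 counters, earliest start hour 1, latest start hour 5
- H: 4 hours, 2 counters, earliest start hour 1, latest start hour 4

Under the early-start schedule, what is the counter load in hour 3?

4

At early start, hour 3 has: G, H.
Demand: 2 + 2 = 4.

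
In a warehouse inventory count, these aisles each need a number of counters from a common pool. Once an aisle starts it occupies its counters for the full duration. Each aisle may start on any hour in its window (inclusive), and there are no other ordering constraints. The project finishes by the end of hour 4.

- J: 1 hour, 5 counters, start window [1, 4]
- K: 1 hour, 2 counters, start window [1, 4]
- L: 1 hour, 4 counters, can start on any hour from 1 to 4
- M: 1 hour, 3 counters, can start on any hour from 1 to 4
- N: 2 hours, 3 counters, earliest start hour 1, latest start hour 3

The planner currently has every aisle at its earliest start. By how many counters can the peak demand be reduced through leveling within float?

11

Early-start peak: h1:17  h2:3  h3:0  h4:0 ⇒ 17.
Leveled (J@1, K@2, L@2, M@3, N@3): h1:5  h2:6  h3:6  h4:3 ⇒ 6.
Reduction 17 − 6 = 11.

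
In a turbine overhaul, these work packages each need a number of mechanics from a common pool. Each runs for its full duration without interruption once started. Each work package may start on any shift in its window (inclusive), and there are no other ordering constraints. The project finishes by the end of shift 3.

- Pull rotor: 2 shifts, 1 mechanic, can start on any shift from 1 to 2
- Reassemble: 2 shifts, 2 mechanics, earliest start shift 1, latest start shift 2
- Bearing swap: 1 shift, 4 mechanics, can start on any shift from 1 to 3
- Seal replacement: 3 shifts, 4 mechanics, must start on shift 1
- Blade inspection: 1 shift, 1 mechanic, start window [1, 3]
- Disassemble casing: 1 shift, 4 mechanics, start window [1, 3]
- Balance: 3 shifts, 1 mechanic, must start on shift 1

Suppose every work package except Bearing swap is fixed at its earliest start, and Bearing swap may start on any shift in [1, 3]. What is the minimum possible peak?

Bearing swap@1: s1:17  s2:8  s3:5 → peak 17
Bearing swap@2: s1:13  s2:12  s3:5 → peak 13
Bearing swap@3: s1:13  s2:8  s3:9 → peak 13
Best is Bearing swap@2, peak 13.

13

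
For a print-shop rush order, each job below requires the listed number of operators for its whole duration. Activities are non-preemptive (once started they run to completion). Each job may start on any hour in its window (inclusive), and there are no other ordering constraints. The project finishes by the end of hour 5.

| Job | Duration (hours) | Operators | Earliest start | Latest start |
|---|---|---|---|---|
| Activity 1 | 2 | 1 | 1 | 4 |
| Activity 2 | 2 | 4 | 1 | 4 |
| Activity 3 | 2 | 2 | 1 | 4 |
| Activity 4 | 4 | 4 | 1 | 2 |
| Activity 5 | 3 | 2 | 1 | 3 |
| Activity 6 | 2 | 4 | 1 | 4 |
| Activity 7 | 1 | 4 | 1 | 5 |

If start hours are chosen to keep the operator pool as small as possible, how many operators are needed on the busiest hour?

Early-start (Activity 1@1, Activity 2@1, Activity 3@1, Activity 4@1, Activity 5@1, Activity 6@1, Activity 7@1) gives peak 21: h1:21  h2:17  h3:6  h4:4  h5:0.
Shift Activity 5→3, Activity 6→3, Activity 7→5.
Schedule Activity 1@1, Activity 2@1, Activity 3@1, Activity 4@1, Activity 5@3, Activity 6@3, Activity 7@5: h1:11  h2:11  h3:10  h4:10  h5:6 — peak 11.

11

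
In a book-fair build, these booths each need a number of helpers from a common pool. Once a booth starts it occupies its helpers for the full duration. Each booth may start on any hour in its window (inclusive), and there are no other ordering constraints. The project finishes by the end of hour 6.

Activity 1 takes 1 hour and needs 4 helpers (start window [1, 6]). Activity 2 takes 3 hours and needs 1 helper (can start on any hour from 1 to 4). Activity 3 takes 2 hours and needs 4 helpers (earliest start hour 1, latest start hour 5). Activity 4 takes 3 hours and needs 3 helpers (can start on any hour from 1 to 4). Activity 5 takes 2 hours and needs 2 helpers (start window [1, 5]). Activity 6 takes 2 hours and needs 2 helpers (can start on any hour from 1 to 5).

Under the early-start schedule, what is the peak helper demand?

16

Early-start schedule: Activity 1@1, Activity 2@1, Activity 3@1, Activity 4@1, Activity 5@1, Activity 6@1.
Load per hour: hour 1: 16, hour 2: 12, hour 3: 4, hour 4: 0, hour 5: 0, hour 6: 0.
Peak is 16.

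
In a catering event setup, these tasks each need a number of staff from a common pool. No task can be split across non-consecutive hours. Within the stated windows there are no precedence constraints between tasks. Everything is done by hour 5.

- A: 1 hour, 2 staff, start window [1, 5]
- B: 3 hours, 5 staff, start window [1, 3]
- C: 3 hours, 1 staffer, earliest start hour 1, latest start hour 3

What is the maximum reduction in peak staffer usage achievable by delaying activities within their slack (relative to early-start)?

2

Early-start peak: h1:8  h2:6  h3:6  h4:0  h5:0 ⇒ 8.
Leveled (A@1, B@2, C@1): h1:3  h2:6  h3:6  h4:5  h5:0 ⇒ 6.
Reduction 8 − 6 = 2.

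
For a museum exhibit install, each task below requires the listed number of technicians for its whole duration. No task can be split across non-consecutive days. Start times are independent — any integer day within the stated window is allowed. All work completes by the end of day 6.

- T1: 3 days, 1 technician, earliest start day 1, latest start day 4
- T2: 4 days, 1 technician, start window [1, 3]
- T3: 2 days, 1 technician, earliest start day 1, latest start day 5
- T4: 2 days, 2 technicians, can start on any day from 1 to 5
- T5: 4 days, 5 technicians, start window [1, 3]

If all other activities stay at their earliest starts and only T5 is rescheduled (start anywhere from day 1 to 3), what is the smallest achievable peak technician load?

7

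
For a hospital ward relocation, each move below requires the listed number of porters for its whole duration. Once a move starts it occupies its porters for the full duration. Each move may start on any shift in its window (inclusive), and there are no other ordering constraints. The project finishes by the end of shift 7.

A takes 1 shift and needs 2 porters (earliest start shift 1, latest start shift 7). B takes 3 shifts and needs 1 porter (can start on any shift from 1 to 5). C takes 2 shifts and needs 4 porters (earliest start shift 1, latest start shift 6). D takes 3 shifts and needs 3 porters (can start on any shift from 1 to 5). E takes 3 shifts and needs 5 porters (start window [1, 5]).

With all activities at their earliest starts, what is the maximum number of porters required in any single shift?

15

Early-start schedule: A@1, B@1, C@1, D@1, E@1.
Load per shift: shift 1: 15, shift 2: 13, shift 3: 9, shift 4: 0, shift 5: 0, shift 6: 0, shift 7: 0.
Peak is 15.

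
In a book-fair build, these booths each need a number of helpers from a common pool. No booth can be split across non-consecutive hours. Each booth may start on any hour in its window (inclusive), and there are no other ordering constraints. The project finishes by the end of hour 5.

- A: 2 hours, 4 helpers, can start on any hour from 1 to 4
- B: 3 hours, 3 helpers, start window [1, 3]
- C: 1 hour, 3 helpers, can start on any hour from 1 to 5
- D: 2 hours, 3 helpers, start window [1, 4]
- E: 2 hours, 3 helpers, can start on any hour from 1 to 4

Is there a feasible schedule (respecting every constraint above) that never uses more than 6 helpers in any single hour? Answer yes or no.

no

Total helper-hours = 32; over 5 hours the average is 32/5 > 6, so some hour must exceed 6.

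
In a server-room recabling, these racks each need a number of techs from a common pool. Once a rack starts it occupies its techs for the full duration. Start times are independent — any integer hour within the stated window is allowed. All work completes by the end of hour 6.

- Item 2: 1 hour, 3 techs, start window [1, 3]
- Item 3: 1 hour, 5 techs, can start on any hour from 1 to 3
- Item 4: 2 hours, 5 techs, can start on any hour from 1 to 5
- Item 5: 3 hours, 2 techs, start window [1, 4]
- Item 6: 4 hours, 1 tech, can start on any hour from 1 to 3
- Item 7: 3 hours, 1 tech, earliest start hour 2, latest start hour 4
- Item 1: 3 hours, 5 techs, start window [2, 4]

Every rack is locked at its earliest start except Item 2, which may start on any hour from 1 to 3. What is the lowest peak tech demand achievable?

Item 2@1: h1:16  h2:14  h3:9  h4:7  h5:0  h6:0 → peak 16
Item 2@2: h1:13  h2:17  h3:9  h4:7  h5:0  h6:0 → peak 17
Item 2@3: h1:13  h2:14  h3:12  h4:7  h5:0  h6:0 → peak 14
Best is Item 2@3, peak 14.

14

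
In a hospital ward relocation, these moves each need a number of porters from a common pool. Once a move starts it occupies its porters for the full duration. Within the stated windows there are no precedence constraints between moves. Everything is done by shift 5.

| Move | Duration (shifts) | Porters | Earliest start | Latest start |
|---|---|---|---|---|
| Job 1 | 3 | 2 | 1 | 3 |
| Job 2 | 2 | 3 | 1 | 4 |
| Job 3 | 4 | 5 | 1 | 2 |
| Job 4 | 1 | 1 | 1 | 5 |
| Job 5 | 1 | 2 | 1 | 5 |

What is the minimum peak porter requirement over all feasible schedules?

8

Early-start (Job 1@1, Job 2@1, Job 3@1, Job 4@1, Job 5@1) gives peak 13: s1:13  s2:10  s3:7  s4:5  s5:0.
Shift Job 2→4, Job 5→5.
Schedule Job 1@1, Job 2@4, Job 3@1, Job 4@1, Job 5@5: s1:8  s2:7  s3:7  s4:8  s5:5 — peak 8.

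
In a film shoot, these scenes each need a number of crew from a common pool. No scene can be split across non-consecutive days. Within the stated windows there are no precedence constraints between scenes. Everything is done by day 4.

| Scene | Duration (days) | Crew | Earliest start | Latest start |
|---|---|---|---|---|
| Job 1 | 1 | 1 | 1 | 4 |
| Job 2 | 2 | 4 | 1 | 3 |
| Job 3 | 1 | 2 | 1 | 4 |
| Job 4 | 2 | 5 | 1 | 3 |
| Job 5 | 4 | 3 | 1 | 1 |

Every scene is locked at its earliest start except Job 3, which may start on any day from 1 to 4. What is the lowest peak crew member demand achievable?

13

Job 3@1: d1:15  d2:12  d3:3  d4:3 → peak 15
Job 3@2: d1:13  d2:14  d3:3  d4:3 → peak 14
Job 3@3: d1:13  d2:12  d3:5  d4:3 → peak 13
Job 3@4: d1:13  d2:12  d3:3  d4:5 → peak 13
Best is Job 3@3, peak 13.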